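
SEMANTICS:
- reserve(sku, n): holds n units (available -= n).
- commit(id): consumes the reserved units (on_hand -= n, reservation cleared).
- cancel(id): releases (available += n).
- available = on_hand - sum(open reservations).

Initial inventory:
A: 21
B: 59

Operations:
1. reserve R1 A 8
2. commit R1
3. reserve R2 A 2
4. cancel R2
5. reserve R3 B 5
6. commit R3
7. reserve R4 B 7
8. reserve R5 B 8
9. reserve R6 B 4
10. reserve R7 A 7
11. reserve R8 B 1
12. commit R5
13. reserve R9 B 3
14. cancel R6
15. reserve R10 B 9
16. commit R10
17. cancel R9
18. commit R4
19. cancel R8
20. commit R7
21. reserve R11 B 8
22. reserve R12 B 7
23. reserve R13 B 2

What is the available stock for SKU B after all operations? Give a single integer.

Step 1: reserve R1 A 8 -> on_hand[A=21 B=59] avail[A=13 B=59] open={R1}
Step 2: commit R1 -> on_hand[A=13 B=59] avail[A=13 B=59] open={}
Step 3: reserve R2 A 2 -> on_hand[A=13 B=59] avail[A=11 B=59] open={R2}
Step 4: cancel R2 -> on_hand[A=13 B=59] avail[A=13 B=59] open={}
Step 5: reserve R3 B 5 -> on_hand[A=13 B=59] avail[A=13 B=54] open={R3}
Step 6: commit R3 -> on_hand[A=13 B=54] avail[A=13 B=54] open={}
Step 7: reserve R4 B 7 -> on_hand[A=13 B=54] avail[A=13 B=47] open={R4}
Step 8: reserve R5 B 8 -> on_hand[A=13 B=54] avail[A=13 B=39] open={R4,R5}
Step 9: reserve R6 B 4 -> on_hand[A=13 B=54] avail[A=13 B=35] open={R4,R5,R6}
Step 10: reserve R7 A 7 -> on_hand[A=13 B=54] avail[A=6 B=35] open={R4,R5,R6,R7}
Step 11: reserve R8 B 1 -> on_hand[A=13 B=54] avail[A=6 B=34] open={R4,R5,R6,R7,R8}
Step 12: commit R5 -> on_hand[A=13 B=46] avail[A=6 B=34] open={R4,R6,R7,R8}
Step 13: reserve R9 B 3 -> on_hand[A=13 B=46] avail[A=6 B=31] open={R4,R6,R7,R8,R9}
Step 14: cancel R6 -> on_hand[A=13 B=46] avail[A=6 B=35] open={R4,R7,R8,R9}
Step 15: reserve R10 B 9 -> on_hand[A=13 B=46] avail[A=6 B=26] open={R10,R4,R7,R8,R9}
Step 16: commit R10 -> on_hand[A=13 B=37] avail[A=6 B=26] open={R4,R7,R8,R9}
Step 17: cancel R9 -> on_hand[A=13 B=37] avail[A=6 B=29] open={R4,R7,R8}
Step 18: commit R4 -> on_hand[A=13 B=30] avail[A=6 B=29] open={R7,R8}
Step 19: cancel R8 -> on_hand[A=13 B=30] avail[A=6 B=30] open={R7}
Step 20: commit R7 -> on_hand[A=6 B=30] avail[A=6 B=30] open={}
Step 21: reserve R11 B 8 -> on_hand[A=6 B=30] avail[A=6 B=22] open={R11}
Step 22: reserve R12 B 7 -> on_hand[A=6 B=30] avail[A=6 B=15] open={R11,R12}
Step 23: reserve R13 B 2 -> on_hand[A=6 B=30] avail[A=6 B=13] open={R11,R12,R13}
Final available[B] = 13

Answer: 13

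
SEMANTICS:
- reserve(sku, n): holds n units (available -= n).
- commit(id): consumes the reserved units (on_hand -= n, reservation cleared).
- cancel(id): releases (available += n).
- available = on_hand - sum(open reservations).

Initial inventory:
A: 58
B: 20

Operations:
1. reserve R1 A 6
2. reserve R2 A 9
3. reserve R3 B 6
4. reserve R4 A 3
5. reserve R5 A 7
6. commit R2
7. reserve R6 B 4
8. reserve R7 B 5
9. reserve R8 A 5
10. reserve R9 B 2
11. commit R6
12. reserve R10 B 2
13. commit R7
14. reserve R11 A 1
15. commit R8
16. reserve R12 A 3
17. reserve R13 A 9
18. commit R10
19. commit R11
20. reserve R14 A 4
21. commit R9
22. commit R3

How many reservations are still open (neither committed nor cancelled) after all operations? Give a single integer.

Answer: 6

Derivation:
Step 1: reserve R1 A 6 -> on_hand[A=58 B=20] avail[A=52 B=20] open={R1}
Step 2: reserve R2 A 9 -> on_hand[A=58 B=20] avail[A=43 B=20] open={R1,R2}
Step 3: reserve R3 B 6 -> on_hand[A=58 B=20] avail[A=43 B=14] open={R1,R2,R3}
Step 4: reserve R4 A 3 -> on_hand[A=58 B=20] avail[A=40 B=14] open={R1,R2,R3,R4}
Step 5: reserve R5 A 7 -> on_hand[A=58 B=20] avail[A=33 B=14] open={R1,R2,R3,R4,R5}
Step 6: commit R2 -> on_hand[A=49 B=20] avail[A=33 B=14] open={R1,R3,R4,R5}
Step 7: reserve R6 B 4 -> on_hand[A=49 B=20] avail[A=33 B=10] open={R1,R3,R4,R5,R6}
Step 8: reserve R7 B 5 -> on_hand[A=49 B=20] avail[A=33 B=5] open={R1,R3,R4,R5,R6,R7}
Step 9: reserve R8 A 5 -> on_hand[A=49 B=20] avail[A=28 B=5] open={R1,R3,R4,R5,R6,R7,R8}
Step 10: reserve R9 B 2 -> on_hand[A=49 B=20] avail[A=28 B=3] open={R1,R3,R4,R5,R6,R7,R8,R9}
Step 11: commit R6 -> on_hand[A=49 B=16] avail[A=28 B=3] open={R1,R3,R4,R5,R7,R8,R9}
Step 12: reserve R10 B 2 -> on_hand[A=49 B=16] avail[A=28 B=1] open={R1,R10,R3,R4,R5,R7,R8,R9}
Step 13: commit R7 -> on_hand[A=49 B=11] avail[A=28 B=1] open={R1,R10,R3,R4,R5,R8,R9}
Step 14: reserve R11 A 1 -> on_hand[A=49 B=11] avail[A=27 B=1] open={R1,R10,R11,R3,R4,R5,R8,R9}
Step 15: commit R8 -> on_hand[A=44 B=11] avail[A=27 B=1] open={R1,R10,R11,R3,R4,R5,R9}
Step 16: reserve R12 A 3 -> on_hand[A=44 B=11] avail[A=24 B=1] open={R1,R10,R11,R12,R3,R4,R5,R9}
Step 17: reserve R13 A 9 -> on_hand[A=44 B=11] avail[A=15 B=1] open={R1,R10,R11,R12,R13,R3,R4,R5,R9}
Step 18: commit R10 -> on_hand[A=44 B=9] avail[A=15 B=1] open={R1,R11,R12,R13,R3,R4,R5,R9}
Step 19: commit R11 -> on_hand[A=43 B=9] avail[A=15 B=1] open={R1,R12,R13,R3,R4,R5,R9}
Step 20: reserve R14 A 4 -> on_hand[A=43 B=9] avail[A=11 B=1] open={R1,R12,R13,R14,R3,R4,R5,R9}
Step 21: commit R9 -> on_hand[A=43 B=7] avail[A=11 B=1] open={R1,R12,R13,R14,R3,R4,R5}
Step 22: commit R3 -> on_hand[A=43 B=1] avail[A=11 B=1] open={R1,R12,R13,R14,R4,R5}
Open reservations: ['R1', 'R12', 'R13', 'R14', 'R4', 'R5'] -> 6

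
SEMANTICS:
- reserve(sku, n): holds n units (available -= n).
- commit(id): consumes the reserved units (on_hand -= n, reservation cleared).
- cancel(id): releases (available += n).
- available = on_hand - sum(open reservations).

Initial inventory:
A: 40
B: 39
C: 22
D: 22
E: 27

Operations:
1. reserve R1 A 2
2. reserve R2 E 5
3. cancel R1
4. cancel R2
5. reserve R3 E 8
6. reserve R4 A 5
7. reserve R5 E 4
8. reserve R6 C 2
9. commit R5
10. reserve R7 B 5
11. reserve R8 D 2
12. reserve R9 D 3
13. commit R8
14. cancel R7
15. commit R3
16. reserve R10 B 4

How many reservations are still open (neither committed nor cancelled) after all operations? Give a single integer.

Answer: 4

Derivation:
Step 1: reserve R1 A 2 -> on_hand[A=40 B=39 C=22 D=22 E=27] avail[A=38 B=39 C=22 D=22 E=27] open={R1}
Step 2: reserve R2 E 5 -> on_hand[A=40 B=39 C=22 D=22 E=27] avail[A=38 B=39 C=22 D=22 E=22] open={R1,R2}
Step 3: cancel R1 -> on_hand[A=40 B=39 C=22 D=22 E=27] avail[A=40 B=39 C=22 D=22 E=22] open={R2}
Step 4: cancel R2 -> on_hand[A=40 B=39 C=22 D=22 E=27] avail[A=40 B=39 C=22 D=22 E=27] open={}
Step 5: reserve R3 E 8 -> on_hand[A=40 B=39 C=22 D=22 E=27] avail[A=40 B=39 C=22 D=22 E=19] open={R3}
Step 6: reserve R4 A 5 -> on_hand[A=40 B=39 C=22 D=22 E=27] avail[A=35 B=39 C=22 D=22 E=19] open={R3,R4}
Step 7: reserve R5 E 4 -> on_hand[A=40 B=39 C=22 D=22 E=27] avail[A=35 B=39 C=22 D=22 E=15] open={R3,R4,R5}
Step 8: reserve R6 C 2 -> on_hand[A=40 B=39 C=22 D=22 E=27] avail[A=35 B=39 C=20 D=22 E=15] open={R3,R4,R5,R6}
Step 9: commit R5 -> on_hand[A=40 B=39 C=22 D=22 E=23] avail[A=35 B=39 C=20 D=22 E=15] open={R3,R4,R6}
Step 10: reserve R7 B 5 -> on_hand[A=40 B=39 C=22 D=22 E=23] avail[A=35 B=34 C=20 D=22 E=15] open={R3,R4,R6,R7}
Step 11: reserve R8 D 2 -> on_hand[A=40 B=39 C=22 D=22 E=23] avail[A=35 B=34 C=20 D=20 E=15] open={R3,R4,R6,R7,R8}
Step 12: reserve R9 D 3 -> on_hand[A=40 B=39 C=22 D=22 E=23] avail[A=35 B=34 C=20 D=17 E=15] open={R3,R4,R6,R7,R8,R9}
Step 13: commit R8 -> on_hand[A=40 B=39 C=22 D=20 E=23] avail[A=35 B=34 C=20 D=17 E=15] open={R3,R4,R6,R7,R9}
Step 14: cancel R7 -> on_hand[A=40 B=39 C=22 D=20 E=23] avail[A=35 B=39 C=20 D=17 E=15] open={R3,R4,R6,R9}
Step 15: commit R3 -> on_hand[A=40 B=39 C=22 D=20 E=15] avail[A=35 B=39 C=20 D=17 E=15] open={R4,R6,R9}
Step 16: reserve R10 B 4 -> on_hand[A=40 B=39 C=22 D=20 E=15] avail[A=35 B=35 C=20 D=17 E=15] open={R10,R4,R6,R9}
Open reservations: ['R10', 'R4', 'R6', 'R9'] -> 4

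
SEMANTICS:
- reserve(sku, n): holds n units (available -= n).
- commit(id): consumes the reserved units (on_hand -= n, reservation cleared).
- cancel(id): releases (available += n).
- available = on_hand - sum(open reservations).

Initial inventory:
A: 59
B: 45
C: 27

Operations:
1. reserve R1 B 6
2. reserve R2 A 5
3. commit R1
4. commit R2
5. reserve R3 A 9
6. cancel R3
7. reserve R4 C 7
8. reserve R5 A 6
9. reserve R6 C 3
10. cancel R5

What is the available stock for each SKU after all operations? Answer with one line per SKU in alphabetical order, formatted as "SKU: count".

Answer: A: 54
B: 39
C: 17

Derivation:
Step 1: reserve R1 B 6 -> on_hand[A=59 B=45 C=27] avail[A=59 B=39 C=27] open={R1}
Step 2: reserve R2 A 5 -> on_hand[A=59 B=45 C=27] avail[A=54 B=39 C=27] open={R1,R2}
Step 3: commit R1 -> on_hand[A=59 B=39 C=27] avail[A=54 B=39 C=27] open={R2}
Step 4: commit R2 -> on_hand[A=54 B=39 C=27] avail[A=54 B=39 C=27] open={}
Step 5: reserve R3 A 9 -> on_hand[A=54 B=39 C=27] avail[A=45 B=39 C=27] open={R3}
Step 6: cancel R3 -> on_hand[A=54 B=39 C=27] avail[A=54 B=39 C=27] open={}
Step 7: reserve R4 C 7 -> on_hand[A=54 B=39 C=27] avail[A=54 B=39 C=20] open={R4}
Step 8: reserve R5 A 6 -> on_hand[A=54 B=39 C=27] avail[A=48 B=39 C=20] open={R4,R5}
Step 9: reserve R6 C 3 -> on_hand[A=54 B=39 C=27] avail[A=48 B=39 C=17] open={R4,R5,R6}
Step 10: cancel R5 -> on_hand[A=54 B=39 C=27] avail[A=54 B=39 C=17] open={R4,R6}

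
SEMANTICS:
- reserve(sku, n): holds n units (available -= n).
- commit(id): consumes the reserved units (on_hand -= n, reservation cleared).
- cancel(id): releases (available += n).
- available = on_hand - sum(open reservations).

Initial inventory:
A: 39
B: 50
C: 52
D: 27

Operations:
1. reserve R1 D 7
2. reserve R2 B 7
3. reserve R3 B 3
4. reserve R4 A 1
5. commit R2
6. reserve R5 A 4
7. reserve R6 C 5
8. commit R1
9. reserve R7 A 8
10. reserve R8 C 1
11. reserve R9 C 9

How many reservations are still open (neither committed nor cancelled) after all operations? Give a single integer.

Answer: 7

Derivation:
Step 1: reserve R1 D 7 -> on_hand[A=39 B=50 C=52 D=27] avail[A=39 B=50 C=52 D=20] open={R1}
Step 2: reserve R2 B 7 -> on_hand[A=39 B=50 C=52 D=27] avail[A=39 B=43 C=52 D=20] open={R1,R2}
Step 3: reserve R3 B 3 -> on_hand[A=39 B=50 C=52 D=27] avail[A=39 B=40 C=52 D=20] open={R1,R2,R3}
Step 4: reserve R4 A 1 -> on_hand[A=39 B=50 C=52 D=27] avail[A=38 B=40 C=52 D=20] open={R1,R2,R3,R4}
Step 5: commit R2 -> on_hand[A=39 B=43 C=52 D=27] avail[A=38 B=40 C=52 D=20] open={R1,R3,R4}
Step 6: reserve R5 A 4 -> on_hand[A=39 B=43 C=52 D=27] avail[A=34 B=40 C=52 D=20] open={R1,R3,R4,R5}
Step 7: reserve R6 C 5 -> on_hand[A=39 B=43 C=52 D=27] avail[A=34 B=40 C=47 D=20] open={R1,R3,R4,R5,R6}
Step 8: commit R1 -> on_hand[A=39 B=43 C=52 D=20] avail[A=34 B=40 C=47 D=20] open={R3,R4,R5,R6}
Step 9: reserve R7 A 8 -> on_hand[A=39 B=43 C=52 D=20] avail[A=26 B=40 C=47 D=20] open={R3,R4,R5,R6,R7}
Step 10: reserve R8 C 1 -> on_hand[A=39 B=43 C=52 D=20] avail[A=26 B=40 C=46 D=20] open={R3,R4,R5,R6,R7,R8}
Step 11: reserve R9 C 9 -> on_hand[A=39 B=43 C=52 D=20] avail[A=26 B=40 C=37 D=20] open={R3,R4,R5,R6,R7,R8,R9}
Open reservations: ['R3', 'R4', 'R5', 'R6', 'R7', 'R8', 'R9'] -> 7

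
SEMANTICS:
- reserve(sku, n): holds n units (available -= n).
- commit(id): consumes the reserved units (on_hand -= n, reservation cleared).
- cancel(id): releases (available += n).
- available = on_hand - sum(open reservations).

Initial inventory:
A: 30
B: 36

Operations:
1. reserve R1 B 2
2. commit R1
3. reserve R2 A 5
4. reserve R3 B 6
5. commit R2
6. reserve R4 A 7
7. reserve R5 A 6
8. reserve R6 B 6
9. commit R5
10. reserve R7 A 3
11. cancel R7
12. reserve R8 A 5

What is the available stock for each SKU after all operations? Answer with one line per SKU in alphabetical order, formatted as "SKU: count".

Answer: A: 7
B: 22

Derivation:
Step 1: reserve R1 B 2 -> on_hand[A=30 B=36] avail[A=30 B=34] open={R1}
Step 2: commit R1 -> on_hand[A=30 B=34] avail[A=30 B=34] open={}
Step 3: reserve R2 A 5 -> on_hand[A=30 B=34] avail[A=25 B=34] open={R2}
Step 4: reserve R3 B 6 -> on_hand[A=30 B=34] avail[A=25 B=28] open={R2,R3}
Step 5: commit R2 -> on_hand[A=25 B=34] avail[A=25 B=28] open={R3}
Step 6: reserve R4 A 7 -> on_hand[A=25 B=34] avail[A=18 B=28] open={R3,R4}
Step 7: reserve R5 A 6 -> on_hand[A=25 B=34] avail[A=12 B=28] open={R3,R4,R5}
Step 8: reserve R6 B 6 -> on_hand[A=25 B=34] avail[A=12 B=22] open={R3,R4,R5,R6}
Step 9: commit R5 -> on_hand[A=19 B=34] avail[A=12 B=22] open={R3,R4,R6}
Step 10: reserve R7 A 3 -> on_hand[A=19 B=34] avail[A=9 B=22] open={R3,R4,R6,R7}
Step 11: cancel R7 -> on_hand[A=19 B=34] avail[A=12 B=22] open={R3,R4,R6}
Step 12: reserve R8 A 5 -> on_hand[A=19 B=34] avail[A=7 B=22] open={R3,R4,R6,R8}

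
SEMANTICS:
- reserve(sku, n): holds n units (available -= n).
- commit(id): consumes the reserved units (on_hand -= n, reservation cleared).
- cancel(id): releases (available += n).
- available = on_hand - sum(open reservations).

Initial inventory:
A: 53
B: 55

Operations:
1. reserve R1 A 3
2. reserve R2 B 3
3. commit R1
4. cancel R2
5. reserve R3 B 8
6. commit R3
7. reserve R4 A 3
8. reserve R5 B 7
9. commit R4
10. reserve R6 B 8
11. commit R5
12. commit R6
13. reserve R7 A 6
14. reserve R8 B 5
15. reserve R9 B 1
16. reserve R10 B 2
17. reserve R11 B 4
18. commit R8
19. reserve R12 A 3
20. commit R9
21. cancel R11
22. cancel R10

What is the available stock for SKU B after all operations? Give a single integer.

Answer: 26

Derivation:
Step 1: reserve R1 A 3 -> on_hand[A=53 B=55] avail[A=50 B=55] open={R1}
Step 2: reserve R2 B 3 -> on_hand[A=53 B=55] avail[A=50 B=52] open={R1,R2}
Step 3: commit R1 -> on_hand[A=50 B=55] avail[A=50 B=52] open={R2}
Step 4: cancel R2 -> on_hand[A=50 B=55] avail[A=50 B=55] open={}
Step 5: reserve R3 B 8 -> on_hand[A=50 B=55] avail[A=50 B=47] open={R3}
Step 6: commit R3 -> on_hand[A=50 B=47] avail[A=50 B=47] open={}
Step 7: reserve R4 A 3 -> on_hand[A=50 B=47] avail[A=47 B=47] open={R4}
Step 8: reserve R5 B 7 -> on_hand[A=50 B=47] avail[A=47 B=40] open={R4,R5}
Step 9: commit R4 -> on_hand[A=47 B=47] avail[A=47 B=40] open={R5}
Step 10: reserve R6 B 8 -> on_hand[A=47 B=47] avail[A=47 B=32] open={R5,R6}
Step 11: commit R5 -> on_hand[A=47 B=40] avail[A=47 B=32] open={R6}
Step 12: commit R6 -> on_hand[A=47 B=32] avail[A=47 B=32] open={}
Step 13: reserve R7 A 6 -> on_hand[A=47 B=32] avail[A=41 B=32] open={R7}
Step 14: reserve R8 B 5 -> on_hand[A=47 B=32] avail[A=41 B=27] open={R7,R8}
Step 15: reserve R9 B 1 -> on_hand[A=47 B=32] avail[A=41 B=26] open={R7,R8,R9}
Step 16: reserve R10 B 2 -> on_hand[A=47 B=32] avail[A=41 B=24] open={R10,R7,R8,R9}
Step 17: reserve R11 B 4 -> on_hand[A=47 B=32] avail[A=41 B=20] open={R10,R11,R7,R8,R9}
Step 18: commit R8 -> on_hand[A=47 B=27] avail[A=41 B=20] open={R10,R11,R7,R9}
Step 19: reserve R12 A 3 -> on_hand[A=47 B=27] avail[A=38 B=20] open={R10,R11,R12,R7,R9}
Step 20: commit R9 -> on_hand[A=47 B=26] avail[A=38 B=20] open={R10,R11,R12,R7}
Step 21: cancel R11 -> on_hand[A=47 B=26] avail[A=38 B=24] open={R10,R12,R7}
Step 22: cancel R10 -> on_hand[A=47 B=26] avail[A=38 B=26] open={R12,R7}
Final available[B] = 26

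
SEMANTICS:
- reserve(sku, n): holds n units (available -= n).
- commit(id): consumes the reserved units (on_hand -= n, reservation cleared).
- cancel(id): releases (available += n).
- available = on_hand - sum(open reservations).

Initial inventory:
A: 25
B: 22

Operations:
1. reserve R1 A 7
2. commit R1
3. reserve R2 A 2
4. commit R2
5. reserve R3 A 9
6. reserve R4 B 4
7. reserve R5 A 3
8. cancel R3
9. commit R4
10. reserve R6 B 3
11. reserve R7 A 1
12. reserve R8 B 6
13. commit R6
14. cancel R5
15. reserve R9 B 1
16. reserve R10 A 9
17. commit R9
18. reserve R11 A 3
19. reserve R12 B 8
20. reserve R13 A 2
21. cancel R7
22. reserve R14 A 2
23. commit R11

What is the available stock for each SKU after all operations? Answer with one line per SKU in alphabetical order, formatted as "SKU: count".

Step 1: reserve R1 A 7 -> on_hand[A=25 B=22] avail[A=18 B=22] open={R1}
Step 2: commit R1 -> on_hand[A=18 B=22] avail[A=18 B=22] open={}
Step 3: reserve R2 A 2 -> on_hand[A=18 B=22] avail[A=16 B=22] open={R2}
Step 4: commit R2 -> on_hand[A=16 B=22] avail[A=16 B=22] open={}
Step 5: reserve R3 A 9 -> on_hand[A=16 B=22] avail[A=7 B=22] open={R3}
Step 6: reserve R4 B 4 -> on_hand[A=16 B=22] avail[A=7 B=18] open={R3,R4}
Step 7: reserve R5 A 3 -> on_hand[A=16 B=22] avail[A=4 B=18] open={R3,R4,R5}
Step 8: cancel R3 -> on_hand[A=16 B=22] avail[A=13 B=18] open={R4,R5}
Step 9: commit R4 -> on_hand[A=16 B=18] avail[A=13 B=18] open={R5}
Step 10: reserve R6 B 3 -> on_hand[A=16 B=18] avail[A=13 B=15] open={R5,R6}
Step 11: reserve R7 A 1 -> on_hand[A=16 B=18] avail[A=12 B=15] open={R5,R6,R7}
Step 12: reserve R8 B 6 -> on_hand[A=16 B=18] avail[A=12 B=9] open={R5,R6,R7,R8}
Step 13: commit R6 -> on_hand[A=16 B=15] avail[A=12 B=9] open={R5,R7,R8}
Step 14: cancel R5 -> on_hand[A=16 B=15] avail[A=15 B=9] open={R7,R8}
Step 15: reserve R9 B 1 -> on_hand[A=16 B=15] avail[A=15 B=8] open={R7,R8,R9}
Step 16: reserve R10 A 9 -> on_hand[A=16 B=15] avail[A=6 B=8] open={R10,R7,R8,R9}
Step 17: commit R9 -> on_hand[A=16 B=14] avail[A=6 B=8] open={R10,R7,R8}
Step 18: reserve R11 A 3 -> on_hand[A=16 B=14] avail[A=3 B=8] open={R10,R11,R7,R8}
Step 19: reserve R12 B 8 -> on_hand[A=16 B=14] avail[A=3 B=0] open={R10,R11,R12,R7,R8}
Step 20: reserve R13 A 2 -> on_hand[A=16 B=14] avail[A=1 B=0] open={R10,R11,R12,R13,R7,R8}
Step 21: cancel R7 -> on_hand[A=16 B=14] avail[A=2 B=0] open={R10,R11,R12,R13,R8}
Step 22: reserve R14 A 2 -> on_hand[A=16 B=14] avail[A=0 B=0] open={R10,R11,R12,R13,R14,R8}
Step 23: commit R11 -> on_hand[A=13 B=14] avail[A=0 B=0] open={R10,R12,R13,R14,R8}

Answer: A: 0
B: 0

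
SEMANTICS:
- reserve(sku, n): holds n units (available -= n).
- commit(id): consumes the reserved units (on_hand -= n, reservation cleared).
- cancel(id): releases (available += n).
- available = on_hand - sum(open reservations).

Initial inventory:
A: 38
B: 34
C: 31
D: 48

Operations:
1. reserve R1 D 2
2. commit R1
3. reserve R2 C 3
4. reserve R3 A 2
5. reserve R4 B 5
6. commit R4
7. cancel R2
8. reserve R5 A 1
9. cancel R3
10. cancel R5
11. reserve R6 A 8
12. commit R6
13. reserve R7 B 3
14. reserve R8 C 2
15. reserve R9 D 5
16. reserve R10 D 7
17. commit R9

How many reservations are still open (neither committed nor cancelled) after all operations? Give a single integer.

Step 1: reserve R1 D 2 -> on_hand[A=38 B=34 C=31 D=48] avail[A=38 B=34 C=31 D=46] open={R1}
Step 2: commit R1 -> on_hand[A=38 B=34 C=31 D=46] avail[A=38 B=34 C=31 D=46] open={}
Step 3: reserve R2 C 3 -> on_hand[A=38 B=34 C=31 D=46] avail[A=38 B=34 C=28 D=46] open={R2}
Step 4: reserve R3 A 2 -> on_hand[A=38 B=34 C=31 D=46] avail[A=36 B=34 C=28 D=46] open={R2,R3}
Step 5: reserve R4 B 5 -> on_hand[A=38 B=34 C=31 D=46] avail[A=36 B=29 C=28 D=46] open={R2,R3,R4}
Step 6: commit R4 -> on_hand[A=38 B=29 C=31 D=46] avail[A=36 B=29 C=28 D=46] open={R2,R3}
Step 7: cancel R2 -> on_hand[A=38 B=29 C=31 D=46] avail[A=36 B=29 C=31 D=46] open={R3}
Step 8: reserve R5 A 1 -> on_hand[A=38 B=29 C=31 D=46] avail[A=35 B=29 C=31 D=46] open={R3,R5}
Step 9: cancel R3 -> on_hand[A=38 B=29 C=31 D=46] avail[A=37 B=29 C=31 D=46] open={R5}
Step 10: cancel R5 -> on_hand[A=38 B=29 C=31 D=46] avail[A=38 B=29 C=31 D=46] open={}
Step 11: reserve R6 A 8 -> on_hand[A=38 B=29 C=31 D=46] avail[A=30 B=29 C=31 D=46] open={R6}
Step 12: commit R6 -> on_hand[A=30 B=29 C=31 D=46] avail[A=30 B=29 C=31 D=46] open={}
Step 13: reserve R7 B 3 -> on_hand[A=30 B=29 C=31 D=46] avail[A=30 B=26 C=31 D=46] open={R7}
Step 14: reserve R8 C 2 -> on_hand[A=30 B=29 C=31 D=46] avail[A=30 B=26 C=29 D=46] open={R7,R8}
Step 15: reserve R9 D 5 -> on_hand[A=30 B=29 C=31 D=46] avail[A=30 B=26 C=29 D=41] open={R7,R8,R9}
Step 16: reserve R10 D 7 -> on_hand[A=30 B=29 C=31 D=46] avail[A=30 B=26 C=29 D=34] open={R10,R7,R8,R9}
Step 17: commit R9 -> on_hand[A=30 B=29 C=31 D=41] avail[A=30 B=26 C=29 D=34] open={R10,R7,R8}
Open reservations: ['R10', 'R7', 'R8'] -> 3

Answer: 3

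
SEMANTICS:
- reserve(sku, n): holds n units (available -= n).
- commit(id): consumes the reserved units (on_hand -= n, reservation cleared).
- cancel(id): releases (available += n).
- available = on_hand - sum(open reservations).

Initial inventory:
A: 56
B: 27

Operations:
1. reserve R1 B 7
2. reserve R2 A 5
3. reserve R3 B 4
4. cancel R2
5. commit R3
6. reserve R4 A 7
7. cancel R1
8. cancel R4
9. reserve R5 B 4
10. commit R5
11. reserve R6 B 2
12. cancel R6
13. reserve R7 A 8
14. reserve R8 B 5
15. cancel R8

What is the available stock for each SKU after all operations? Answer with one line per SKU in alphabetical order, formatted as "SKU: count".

Step 1: reserve R1 B 7 -> on_hand[A=56 B=27] avail[A=56 B=20] open={R1}
Step 2: reserve R2 A 5 -> on_hand[A=56 B=27] avail[A=51 B=20] open={R1,R2}
Step 3: reserve R3 B 4 -> on_hand[A=56 B=27] avail[A=51 B=16] open={R1,R2,R3}
Step 4: cancel R2 -> on_hand[A=56 B=27] avail[A=56 B=16] open={R1,R3}
Step 5: commit R3 -> on_hand[A=56 B=23] avail[A=56 B=16] open={R1}
Step 6: reserve R4 A 7 -> on_hand[A=56 B=23] avail[A=49 B=16] open={R1,R4}
Step 7: cancel R1 -> on_hand[A=56 B=23] avail[A=49 B=23] open={R4}
Step 8: cancel R4 -> on_hand[A=56 B=23] avail[A=56 B=23] open={}
Step 9: reserve R5 B 4 -> on_hand[A=56 B=23] avail[A=56 B=19] open={R5}
Step 10: commit R5 -> on_hand[A=56 B=19] avail[A=56 B=19] open={}
Step 11: reserve R6 B 2 -> on_hand[A=56 B=19] avail[A=56 B=17] open={R6}
Step 12: cancel R6 -> on_hand[A=56 B=19] avail[A=56 B=19] open={}
Step 13: reserve R7 A 8 -> on_hand[A=56 B=19] avail[A=48 B=19] open={R7}
Step 14: reserve R8 B 5 -> on_hand[A=56 B=19] avail[A=48 B=14] open={R7,R8}
Step 15: cancel R8 -> on_hand[A=56 B=19] avail[A=48 B=19] open={R7}

Answer: A: 48
B: 19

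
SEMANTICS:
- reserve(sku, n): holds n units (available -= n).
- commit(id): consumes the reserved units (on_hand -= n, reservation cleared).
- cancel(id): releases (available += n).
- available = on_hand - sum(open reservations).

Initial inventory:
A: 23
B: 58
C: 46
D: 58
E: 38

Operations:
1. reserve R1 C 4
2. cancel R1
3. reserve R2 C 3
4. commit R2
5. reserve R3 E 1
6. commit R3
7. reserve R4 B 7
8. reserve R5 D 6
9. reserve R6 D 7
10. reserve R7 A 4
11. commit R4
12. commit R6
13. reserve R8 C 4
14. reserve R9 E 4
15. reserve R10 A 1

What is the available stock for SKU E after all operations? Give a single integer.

Step 1: reserve R1 C 4 -> on_hand[A=23 B=58 C=46 D=58 E=38] avail[A=23 B=58 C=42 D=58 E=38] open={R1}
Step 2: cancel R1 -> on_hand[A=23 B=58 C=46 D=58 E=38] avail[A=23 B=58 C=46 D=58 E=38] open={}
Step 3: reserve R2 C 3 -> on_hand[A=23 B=58 C=46 D=58 E=38] avail[A=23 B=58 C=43 D=58 E=38] open={R2}
Step 4: commit R2 -> on_hand[A=23 B=58 C=43 D=58 E=38] avail[A=23 B=58 C=43 D=58 E=38] open={}
Step 5: reserve R3 E 1 -> on_hand[A=23 B=58 C=43 D=58 E=38] avail[A=23 B=58 C=43 D=58 E=37] open={R3}
Step 6: commit R3 -> on_hand[A=23 B=58 C=43 D=58 E=37] avail[A=23 B=58 C=43 D=58 E=37] open={}
Step 7: reserve R4 B 7 -> on_hand[A=23 B=58 C=43 D=58 E=37] avail[A=23 B=51 C=43 D=58 E=37] open={R4}
Step 8: reserve R5 D 6 -> on_hand[A=23 B=58 C=43 D=58 E=37] avail[A=23 B=51 C=43 D=52 E=37] open={R4,R5}
Step 9: reserve R6 D 7 -> on_hand[A=23 B=58 C=43 D=58 E=37] avail[A=23 B=51 C=43 D=45 E=37] open={R4,R5,R6}
Step 10: reserve R7 A 4 -> on_hand[A=23 B=58 C=43 D=58 E=37] avail[A=19 B=51 C=43 D=45 E=37] open={R4,R5,R6,R7}
Step 11: commit R4 -> on_hand[A=23 B=51 C=43 D=58 E=37] avail[A=19 B=51 C=43 D=45 E=37] open={R5,R6,R7}
Step 12: commit R6 -> on_hand[A=23 B=51 C=43 D=51 E=37] avail[A=19 B=51 C=43 D=45 E=37] open={R5,R7}
Step 13: reserve R8 C 4 -> on_hand[A=23 B=51 C=43 D=51 E=37] avail[A=19 B=51 C=39 D=45 E=37] open={R5,R7,R8}
Step 14: reserve R9 E 4 -> on_hand[A=23 B=51 C=43 D=51 E=37] avail[A=19 B=51 C=39 D=45 E=33] open={R5,R7,R8,R9}
Step 15: reserve R10 A 1 -> on_hand[A=23 B=51 C=43 D=51 E=37] avail[A=18 B=51 C=39 D=45 E=33] open={R10,R5,R7,R8,R9}
Final available[E] = 33

Answer: 33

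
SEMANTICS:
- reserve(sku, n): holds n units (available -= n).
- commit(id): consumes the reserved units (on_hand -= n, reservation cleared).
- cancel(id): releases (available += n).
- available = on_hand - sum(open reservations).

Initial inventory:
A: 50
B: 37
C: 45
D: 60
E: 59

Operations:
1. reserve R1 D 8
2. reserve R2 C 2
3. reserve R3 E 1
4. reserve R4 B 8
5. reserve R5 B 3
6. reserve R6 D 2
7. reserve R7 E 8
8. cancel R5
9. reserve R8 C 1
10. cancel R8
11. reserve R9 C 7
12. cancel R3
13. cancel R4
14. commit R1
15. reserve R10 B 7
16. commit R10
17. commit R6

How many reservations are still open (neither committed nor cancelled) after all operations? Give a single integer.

Step 1: reserve R1 D 8 -> on_hand[A=50 B=37 C=45 D=60 E=59] avail[A=50 B=37 C=45 D=52 E=59] open={R1}
Step 2: reserve R2 C 2 -> on_hand[A=50 B=37 C=45 D=60 E=59] avail[A=50 B=37 C=43 D=52 E=59] open={R1,R2}
Step 3: reserve R3 E 1 -> on_hand[A=50 B=37 C=45 D=60 E=59] avail[A=50 B=37 C=43 D=52 E=58] open={R1,R2,R3}
Step 4: reserve R4 B 8 -> on_hand[A=50 B=37 C=45 D=60 E=59] avail[A=50 B=29 C=43 D=52 E=58] open={R1,R2,R3,R4}
Step 5: reserve R5 B 3 -> on_hand[A=50 B=37 C=45 D=60 E=59] avail[A=50 B=26 C=43 D=52 E=58] open={R1,R2,R3,R4,R5}
Step 6: reserve R6 D 2 -> on_hand[A=50 B=37 C=45 D=60 E=59] avail[A=50 B=26 C=43 D=50 E=58] open={R1,R2,R3,R4,R5,R6}
Step 7: reserve R7 E 8 -> on_hand[A=50 B=37 C=45 D=60 E=59] avail[A=50 B=26 C=43 D=50 E=50] open={R1,R2,R3,R4,R5,R6,R7}
Step 8: cancel R5 -> on_hand[A=50 B=37 C=45 D=60 E=59] avail[A=50 B=29 C=43 D=50 E=50] open={R1,R2,R3,R4,R6,R7}
Step 9: reserve R8 C 1 -> on_hand[A=50 B=37 C=45 D=60 E=59] avail[A=50 B=29 C=42 D=50 E=50] open={R1,R2,R3,R4,R6,R7,R8}
Step 10: cancel R8 -> on_hand[A=50 B=37 C=45 D=60 E=59] avail[A=50 B=29 C=43 D=50 E=50] open={R1,R2,R3,R4,R6,R7}
Step 11: reserve R9 C 7 -> on_hand[A=50 B=37 C=45 D=60 E=59] avail[A=50 B=29 C=36 D=50 E=50] open={R1,R2,R3,R4,R6,R7,R9}
Step 12: cancel R3 -> on_hand[A=50 B=37 C=45 D=60 E=59] avail[A=50 B=29 C=36 D=50 E=51] open={R1,R2,R4,R6,R7,R9}
Step 13: cancel R4 -> on_hand[A=50 B=37 C=45 D=60 E=59] avail[A=50 B=37 C=36 D=50 E=51] open={R1,R2,R6,R7,R9}
Step 14: commit R1 -> on_hand[A=50 B=37 C=45 D=52 E=59] avail[A=50 B=37 C=36 D=50 E=51] open={R2,R6,R7,R9}
Step 15: reserve R10 B 7 -> on_hand[A=50 B=37 C=45 D=52 E=59] avail[A=50 B=30 C=36 D=50 E=51] open={R10,R2,R6,R7,R9}
Step 16: commit R10 -> on_hand[A=50 B=30 C=45 D=52 E=59] avail[A=50 B=30 C=36 D=50 E=51] open={R2,R6,R7,R9}
Step 17: commit R6 -> on_hand[A=50 B=30 C=45 D=50 E=59] avail[A=50 B=30 C=36 D=50 E=51] open={R2,R7,R9}
Open reservations: ['R2', 'R7', 'R9'] -> 3

Answer: 3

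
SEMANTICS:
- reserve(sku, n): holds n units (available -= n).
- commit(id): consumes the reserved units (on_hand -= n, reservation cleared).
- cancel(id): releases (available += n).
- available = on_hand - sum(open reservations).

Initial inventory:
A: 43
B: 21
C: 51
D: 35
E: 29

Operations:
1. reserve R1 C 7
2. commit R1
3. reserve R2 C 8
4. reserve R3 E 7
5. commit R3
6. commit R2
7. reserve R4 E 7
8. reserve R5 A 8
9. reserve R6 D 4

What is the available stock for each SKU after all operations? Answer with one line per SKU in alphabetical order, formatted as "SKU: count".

Step 1: reserve R1 C 7 -> on_hand[A=43 B=21 C=51 D=35 E=29] avail[A=43 B=21 C=44 D=35 E=29] open={R1}
Step 2: commit R1 -> on_hand[A=43 B=21 C=44 D=35 E=29] avail[A=43 B=21 C=44 D=35 E=29] open={}
Step 3: reserve R2 C 8 -> on_hand[A=43 B=21 C=44 D=35 E=29] avail[A=43 B=21 C=36 D=35 E=29] open={R2}
Step 4: reserve R3 E 7 -> on_hand[A=43 B=21 C=44 D=35 E=29] avail[A=43 B=21 C=36 D=35 E=22] open={R2,R3}
Step 5: commit R3 -> on_hand[A=43 B=21 C=44 D=35 E=22] avail[A=43 B=21 C=36 D=35 E=22] open={R2}
Step 6: commit R2 -> on_hand[A=43 B=21 C=36 D=35 E=22] avail[A=43 B=21 C=36 D=35 E=22] open={}
Step 7: reserve R4 E 7 -> on_hand[A=43 B=21 C=36 D=35 E=22] avail[A=43 B=21 C=36 D=35 E=15] open={R4}
Step 8: reserve R5 A 8 -> on_hand[A=43 B=21 C=36 D=35 E=22] avail[A=35 B=21 C=36 D=35 E=15] open={R4,R5}
Step 9: reserve R6 D 4 -> on_hand[A=43 B=21 C=36 D=35 E=22] avail[A=35 B=21 C=36 D=31 E=15] open={R4,R5,R6}

Answer: A: 35
B: 21
C: 36
D: 31
E: 15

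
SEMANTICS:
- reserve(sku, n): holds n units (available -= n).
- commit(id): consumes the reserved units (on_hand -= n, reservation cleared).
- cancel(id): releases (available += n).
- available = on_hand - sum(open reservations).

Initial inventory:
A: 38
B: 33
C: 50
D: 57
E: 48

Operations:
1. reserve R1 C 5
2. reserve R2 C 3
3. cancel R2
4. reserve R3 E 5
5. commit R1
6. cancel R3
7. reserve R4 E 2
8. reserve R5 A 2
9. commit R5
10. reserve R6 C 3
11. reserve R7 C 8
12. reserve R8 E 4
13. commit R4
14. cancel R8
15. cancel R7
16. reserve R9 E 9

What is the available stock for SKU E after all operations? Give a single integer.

Answer: 37

Derivation:
Step 1: reserve R1 C 5 -> on_hand[A=38 B=33 C=50 D=57 E=48] avail[A=38 B=33 C=45 D=57 E=48] open={R1}
Step 2: reserve R2 C 3 -> on_hand[A=38 B=33 C=50 D=57 E=48] avail[A=38 B=33 C=42 D=57 E=48] open={R1,R2}
Step 3: cancel R2 -> on_hand[A=38 B=33 C=50 D=57 E=48] avail[A=38 B=33 C=45 D=57 E=48] open={R1}
Step 4: reserve R3 E 5 -> on_hand[A=38 B=33 C=50 D=57 E=48] avail[A=38 B=33 C=45 D=57 E=43] open={R1,R3}
Step 5: commit R1 -> on_hand[A=38 B=33 C=45 D=57 E=48] avail[A=38 B=33 C=45 D=57 E=43] open={R3}
Step 6: cancel R3 -> on_hand[A=38 B=33 C=45 D=57 E=48] avail[A=38 B=33 C=45 D=57 E=48] open={}
Step 7: reserve R4 E 2 -> on_hand[A=38 B=33 C=45 D=57 E=48] avail[A=38 B=33 C=45 D=57 E=46] open={R4}
Step 8: reserve R5 A 2 -> on_hand[A=38 B=33 C=45 D=57 E=48] avail[A=36 B=33 C=45 D=57 E=46] open={R4,R5}
Step 9: commit R5 -> on_hand[A=36 B=33 C=45 D=57 E=48] avail[A=36 B=33 C=45 D=57 E=46] open={R4}
Step 10: reserve R6 C 3 -> on_hand[A=36 B=33 C=45 D=57 E=48] avail[A=36 B=33 C=42 D=57 E=46] open={R4,R6}
Step 11: reserve R7 C 8 -> on_hand[A=36 B=33 C=45 D=57 E=48] avail[A=36 B=33 C=34 D=57 E=46] open={R4,R6,R7}
Step 12: reserve R8 E 4 -> on_hand[A=36 B=33 C=45 D=57 E=48] avail[A=36 B=33 C=34 D=57 E=42] open={R4,R6,R7,R8}
Step 13: commit R4 -> on_hand[A=36 B=33 C=45 D=57 E=46] avail[A=36 B=33 C=34 D=57 E=42] open={R6,R7,R8}
Step 14: cancel R8 -> on_hand[A=36 B=33 C=45 D=57 E=46] avail[A=36 B=33 C=34 D=57 E=46] open={R6,R7}
Step 15: cancel R7 -> on_hand[A=36 B=33 C=45 D=57 E=46] avail[A=36 B=33 C=42 D=57 E=46] open={R6}
Step 16: reserve R9 E 9 -> on_hand[A=36 B=33 C=45 D=57 E=46] avail[A=36 B=33 C=42 D=57 E=37] open={R6,R9}
Final available[E] = 37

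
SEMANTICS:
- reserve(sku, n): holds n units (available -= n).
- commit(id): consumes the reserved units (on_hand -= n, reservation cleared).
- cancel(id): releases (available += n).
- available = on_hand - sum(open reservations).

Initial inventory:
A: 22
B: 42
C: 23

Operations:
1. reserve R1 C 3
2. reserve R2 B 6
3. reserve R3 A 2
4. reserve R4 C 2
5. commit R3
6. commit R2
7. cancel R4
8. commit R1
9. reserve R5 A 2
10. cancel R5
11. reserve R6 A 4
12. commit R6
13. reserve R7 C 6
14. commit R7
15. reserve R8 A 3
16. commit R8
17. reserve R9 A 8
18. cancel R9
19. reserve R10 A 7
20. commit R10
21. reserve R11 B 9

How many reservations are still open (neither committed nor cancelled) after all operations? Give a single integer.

Answer: 1

Derivation:
Step 1: reserve R1 C 3 -> on_hand[A=22 B=42 C=23] avail[A=22 B=42 C=20] open={R1}
Step 2: reserve R2 B 6 -> on_hand[A=22 B=42 C=23] avail[A=22 B=36 C=20] open={R1,R2}
Step 3: reserve R3 A 2 -> on_hand[A=22 B=42 C=23] avail[A=20 B=36 C=20] open={R1,R2,R3}
Step 4: reserve R4 C 2 -> on_hand[A=22 B=42 C=23] avail[A=20 B=36 C=18] open={R1,R2,R3,R4}
Step 5: commit R3 -> on_hand[A=20 B=42 C=23] avail[A=20 B=36 C=18] open={R1,R2,R4}
Step 6: commit R2 -> on_hand[A=20 B=36 C=23] avail[A=20 B=36 C=18] open={R1,R4}
Step 7: cancel R4 -> on_hand[A=20 B=36 C=23] avail[A=20 B=36 C=20] open={R1}
Step 8: commit R1 -> on_hand[A=20 B=36 C=20] avail[A=20 B=36 C=20] open={}
Step 9: reserve R5 A 2 -> on_hand[A=20 B=36 C=20] avail[A=18 B=36 C=20] open={R5}
Step 10: cancel R5 -> on_hand[A=20 B=36 C=20] avail[A=20 B=36 C=20] open={}
Step 11: reserve R6 A 4 -> on_hand[A=20 B=36 C=20] avail[A=16 B=36 C=20] open={R6}
Step 12: commit R6 -> on_hand[A=16 B=36 C=20] avail[A=16 B=36 C=20] open={}
Step 13: reserve R7 C 6 -> on_hand[A=16 B=36 C=20] avail[A=16 B=36 C=14] open={R7}
Step 14: commit R7 -> on_hand[A=16 B=36 C=14] avail[A=16 B=36 C=14] open={}
Step 15: reserve R8 A 3 -> on_hand[A=16 B=36 C=14] avail[A=13 B=36 C=14] open={R8}
Step 16: commit R8 -> on_hand[A=13 B=36 C=14] avail[A=13 B=36 C=14] open={}
Step 17: reserve R9 A 8 -> on_hand[A=13 B=36 C=14] avail[A=5 B=36 C=14] open={R9}
Step 18: cancel R9 -> on_hand[A=13 B=36 C=14] avail[A=13 B=36 C=14] open={}
Step 19: reserve R10 A 7 -> on_hand[A=13 B=36 C=14] avail[A=6 B=36 C=14] open={R10}
Step 20: commit R10 -> on_hand[A=6 B=36 C=14] avail[A=6 B=36 C=14] open={}
Step 21: reserve R11 B 9 -> on_hand[A=6 B=36 C=14] avail[A=6 B=27 C=14] open={R11}
Open reservations: ['R11'] -> 1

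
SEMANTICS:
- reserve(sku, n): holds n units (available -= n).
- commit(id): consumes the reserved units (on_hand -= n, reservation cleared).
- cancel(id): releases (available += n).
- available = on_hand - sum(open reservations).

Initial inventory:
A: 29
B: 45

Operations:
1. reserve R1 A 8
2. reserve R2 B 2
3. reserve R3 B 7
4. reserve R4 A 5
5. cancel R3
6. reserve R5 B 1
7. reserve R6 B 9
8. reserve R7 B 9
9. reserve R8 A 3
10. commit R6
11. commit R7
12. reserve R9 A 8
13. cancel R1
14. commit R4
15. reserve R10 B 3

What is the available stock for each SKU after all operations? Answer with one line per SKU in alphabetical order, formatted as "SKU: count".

Step 1: reserve R1 A 8 -> on_hand[A=29 B=45] avail[A=21 B=45] open={R1}
Step 2: reserve R2 B 2 -> on_hand[A=29 B=45] avail[A=21 B=43] open={R1,R2}
Step 3: reserve R3 B 7 -> on_hand[A=29 B=45] avail[A=21 B=36] open={R1,R2,R3}
Step 4: reserve R4 A 5 -> on_hand[A=29 B=45] avail[A=16 B=36] open={R1,R2,R3,R4}
Step 5: cancel R3 -> on_hand[A=29 B=45] avail[A=16 B=43] open={R1,R2,R4}
Step 6: reserve R5 B 1 -> on_hand[A=29 B=45] avail[A=16 B=42] open={R1,R2,R4,R5}
Step 7: reserve R6 B 9 -> on_hand[A=29 B=45] avail[A=16 B=33] open={R1,R2,R4,R5,R6}
Step 8: reserve R7 B 9 -> on_hand[A=29 B=45] avail[A=16 B=24] open={R1,R2,R4,R5,R6,R7}
Step 9: reserve R8 A 3 -> on_hand[A=29 B=45] avail[A=13 B=24] open={R1,R2,R4,R5,R6,R7,R8}
Step 10: commit R6 -> on_hand[A=29 B=36] avail[A=13 B=24] open={R1,R2,R4,R5,R7,R8}
Step 11: commit R7 -> on_hand[A=29 B=27] avail[A=13 B=24] open={R1,R2,R4,R5,R8}
Step 12: reserve R9 A 8 -> on_hand[A=29 B=27] avail[A=5 B=24] open={R1,R2,R4,R5,R8,R9}
Step 13: cancel R1 -> on_hand[A=29 B=27] avail[A=13 B=24] open={R2,R4,R5,R8,R9}
Step 14: commit R4 -> on_hand[A=24 B=27] avail[A=13 B=24] open={R2,R5,R8,R9}
Step 15: reserve R10 B 3 -> on_hand[A=24 B=27] avail[A=13 B=21] open={R10,R2,R5,R8,R9}

Answer: A: 13
B: 21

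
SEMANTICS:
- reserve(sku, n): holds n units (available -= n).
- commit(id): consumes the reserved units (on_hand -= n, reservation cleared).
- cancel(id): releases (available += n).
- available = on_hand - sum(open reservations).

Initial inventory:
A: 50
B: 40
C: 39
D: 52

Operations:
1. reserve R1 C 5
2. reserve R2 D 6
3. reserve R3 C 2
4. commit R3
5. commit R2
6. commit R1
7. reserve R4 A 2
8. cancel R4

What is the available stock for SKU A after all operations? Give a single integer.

Step 1: reserve R1 C 5 -> on_hand[A=50 B=40 C=39 D=52] avail[A=50 B=40 C=34 D=52] open={R1}
Step 2: reserve R2 D 6 -> on_hand[A=50 B=40 C=39 D=52] avail[A=50 B=40 C=34 D=46] open={R1,R2}
Step 3: reserve R3 C 2 -> on_hand[A=50 B=40 C=39 D=52] avail[A=50 B=40 C=32 D=46] open={R1,R2,R3}
Step 4: commit R3 -> on_hand[A=50 B=40 C=37 D=52] avail[A=50 B=40 C=32 D=46] open={R1,R2}
Step 5: commit R2 -> on_hand[A=50 B=40 C=37 D=46] avail[A=50 B=40 C=32 D=46] open={R1}
Step 6: commit R1 -> on_hand[A=50 B=40 C=32 D=46] avail[A=50 B=40 C=32 D=46] open={}
Step 7: reserve R4 A 2 -> on_hand[A=50 B=40 C=32 D=46] avail[A=48 B=40 C=32 D=46] open={R4}
Step 8: cancel R4 -> on_hand[A=50 B=40 C=32 D=46] avail[A=50 B=40 C=32 D=46] open={}
Final available[A] = 50

Answer: 50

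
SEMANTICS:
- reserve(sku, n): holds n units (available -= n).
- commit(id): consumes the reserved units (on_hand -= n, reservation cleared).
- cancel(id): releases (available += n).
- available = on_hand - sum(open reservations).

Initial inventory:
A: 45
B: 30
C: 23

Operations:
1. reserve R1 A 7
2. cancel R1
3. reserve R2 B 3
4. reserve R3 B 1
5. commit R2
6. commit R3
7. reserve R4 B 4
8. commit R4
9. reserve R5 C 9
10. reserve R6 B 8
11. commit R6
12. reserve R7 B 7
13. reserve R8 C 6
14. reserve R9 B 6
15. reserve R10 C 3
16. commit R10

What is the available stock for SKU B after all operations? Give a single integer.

Answer: 1

Derivation:
Step 1: reserve R1 A 7 -> on_hand[A=45 B=30 C=23] avail[A=38 B=30 C=23] open={R1}
Step 2: cancel R1 -> on_hand[A=45 B=30 C=23] avail[A=45 B=30 C=23] open={}
Step 3: reserve R2 B 3 -> on_hand[A=45 B=30 C=23] avail[A=45 B=27 C=23] open={R2}
Step 4: reserve R3 B 1 -> on_hand[A=45 B=30 C=23] avail[A=45 B=26 C=23] open={R2,R3}
Step 5: commit R2 -> on_hand[A=45 B=27 C=23] avail[A=45 B=26 C=23] open={R3}
Step 6: commit R3 -> on_hand[A=45 B=26 C=23] avail[A=45 B=26 C=23] open={}
Step 7: reserve R4 B 4 -> on_hand[A=45 B=26 C=23] avail[A=45 B=22 C=23] open={R4}
Step 8: commit R4 -> on_hand[A=45 B=22 C=23] avail[A=45 B=22 C=23] open={}
Step 9: reserve R5 C 9 -> on_hand[A=45 B=22 C=23] avail[A=45 B=22 C=14] open={R5}
Step 10: reserve R6 B 8 -> on_hand[A=45 B=22 C=23] avail[A=45 B=14 C=14] open={R5,R6}
Step 11: commit R6 -> on_hand[A=45 B=14 C=23] avail[A=45 B=14 C=14] open={R5}
Step 12: reserve R7 B 7 -> on_hand[A=45 B=14 C=23] avail[A=45 B=7 C=14] open={R5,R7}
Step 13: reserve R8 C 6 -> on_hand[A=45 B=14 C=23] avail[A=45 B=7 C=8] open={R5,R7,R8}
Step 14: reserve R9 B 6 -> on_hand[A=45 B=14 C=23] avail[A=45 B=1 C=8] open={R5,R7,R8,R9}
Step 15: reserve R10 C 3 -> on_hand[A=45 B=14 C=23] avail[A=45 B=1 C=5] open={R10,R5,R7,R8,R9}
Step 16: commit R10 -> on_hand[A=45 B=14 C=20] avail[A=45 B=1 C=5] open={R5,R7,R8,R9}
Final available[B] = 1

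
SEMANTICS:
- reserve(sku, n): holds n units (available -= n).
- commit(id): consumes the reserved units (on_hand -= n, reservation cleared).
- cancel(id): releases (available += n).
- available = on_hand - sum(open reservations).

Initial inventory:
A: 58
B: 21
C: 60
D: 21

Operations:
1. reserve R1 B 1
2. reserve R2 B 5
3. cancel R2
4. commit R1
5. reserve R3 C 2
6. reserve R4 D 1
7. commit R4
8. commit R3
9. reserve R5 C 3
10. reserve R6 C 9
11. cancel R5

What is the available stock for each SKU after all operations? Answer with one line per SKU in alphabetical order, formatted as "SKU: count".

Answer: A: 58
B: 20
C: 49
D: 20

Derivation:
Step 1: reserve R1 B 1 -> on_hand[A=58 B=21 C=60 D=21] avail[A=58 B=20 C=60 D=21] open={R1}
Step 2: reserve R2 B 5 -> on_hand[A=58 B=21 C=60 D=21] avail[A=58 B=15 C=60 D=21] open={R1,R2}
Step 3: cancel R2 -> on_hand[A=58 B=21 C=60 D=21] avail[A=58 B=20 C=60 D=21] open={R1}
Step 4: commit R1 -> on_hand[A=58 B=20 C=60 D=21] avail[A=58 B=20 C=60 D=21] open={}
Step 5: reserve R3 C 2 -> on_hand[A=58 B=20 C=60 D=21] avail[A=58 B=20 C=58 D=21] open={R3}
Step 6: reserve R4 D 1 -> on_hand[A=58 B=20 C=60 D=21] avail[A=58 B=20 C=58 D=20] open={R3,R4}
Step 7: commit R4 -> on_hand[A=58 B=20 C=60 D=20] avail[A=58 B=20 C=58 D=20] open={R3}
Step 8: commit R3 -> on_hand[A=58 B=20 C=58 D=20] avail[A=58 B=20 C=58 D=20] open={}
Step 9: reserve R5 C 3 -> on_hand[A=58 B=20 C=58 D=20] avail[A=58 B=20 C=55 D=20] open={R5}
Step 10: reserve R6 C 9 -> on_hand[A=58 B=20 C=58 D=20] avail[A=58 B=20 C=46 D=20] open={R5,R6}
Step 11: cancel R5 -> on_hand[A=58 B=20 C=58 D=20] avail[A=58 B=20 C=49 D=20] open={R6}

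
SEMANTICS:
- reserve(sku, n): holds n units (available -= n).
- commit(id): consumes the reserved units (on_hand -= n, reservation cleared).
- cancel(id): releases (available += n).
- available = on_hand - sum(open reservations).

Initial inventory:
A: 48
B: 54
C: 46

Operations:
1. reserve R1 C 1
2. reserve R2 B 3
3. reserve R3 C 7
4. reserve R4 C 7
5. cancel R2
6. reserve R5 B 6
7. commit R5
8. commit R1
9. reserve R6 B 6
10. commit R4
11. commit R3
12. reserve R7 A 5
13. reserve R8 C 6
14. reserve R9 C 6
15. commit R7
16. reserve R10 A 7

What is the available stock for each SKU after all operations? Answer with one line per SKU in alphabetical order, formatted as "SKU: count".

Step 1: reserve R1 C 1 -> on_hand[A=48 B=54 C=46] avail[A=48 B=54 C=45] open={R1}
Step 2: reserve R2 B 3 -> on_hand[A=48 B=54 C=46] avail[A=48 B=51 C=45] open={R1,R2}
Step 3: reserve R3 C 7 -> on_hand[A=48 B=54 C=46] avail[A=48 B=51 C=38] open={R1,R2,R3}
Step 4: reserve R4 C 7 -> on_hand[A=48 B=54 C=46] avail[A=48 B=51 C=31] open={R1,R2,R3,R4}
Step 5: cancel R2 -> on_hand[A=48 B=54 C=46] avail[A=48 B=54 C=31] open={R1,R3,R4}
Step 6: reserve R5 B 6 -> on_hand[A=48 B=54 C=46] avail[A=48 B=48 C=31] open={R1,R3,R4,R5}
Step 7: commit R5 -> on_hand[A=48 B=48 C=46] avail[A=48 B=48 C=31] open={R1,R3,R4}
Step 8: commit R1 -> on_hand[A=48 B=48 C=45] avail[A=48 B=48 C=31] open={R3,R4}
Step 9: reserve R6 B 6 -> on_hand[A=48 B=48 C=45] avail[A=48 B=42 C=31] open={R3,R4,R6}
Step 10: commit R4 -> on_hand[A=48 B=48 C=38] avail[A=48 B=42 C=31] open={R3,R6}
Step 11: commit R3 -> on_hand[A=48 B=48 C=31] avail[A=48 B=42 C=31] open={R6}
Step 12: reserve R7 A 5 -> on_hand[A=48 B=48 C=31] avail[A=43 B=42 C=31] open={R6,R7}
Step 13: reserve R8 C 6 -> on_hand[A=48 B=48 C=31] avail[A=43 B=42 C=25] open={R6,R7,R8}
Step 14: reserve R9 C 6 -> on_hand[A=48 B=48 C=31] avail[A=43 B=42 C=19] open={R6,R7,R8,R9}
Step 15: commit R7 -> on_hand[A=43 B=48 C=31] avail[A=43 B=42 C=19] open={R6,R8,R9}
Step 16: reserve R10 A 7 -> on_hand[A=43 B=48 C=31] avail[A=36 B=42 C=19] open={R10,R6,R8,R9}

Answer: A: 36
B: 42
C: 19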